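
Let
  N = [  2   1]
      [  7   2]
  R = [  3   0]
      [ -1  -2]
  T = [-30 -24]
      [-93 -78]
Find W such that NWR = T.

W = [[-2, 5], [-2, 2]]

Isolating W: multiply by N⁻¹ from the left and R⁻¹ from the right, so W = N⁻¹TR⁻¹.
det N = -3, so N⁻¹ = [[-2/3, 1/3], [7/3, -2/3]].
det R = -6, so R⁻¹ = [[1/3, 0], [-1/6, -1/2]].
N⁻¹T = [[-11, -10], [-8, -4]].
W = (N⁻¹T)R⁻¹ = [[-2, 5], [-2, 2]].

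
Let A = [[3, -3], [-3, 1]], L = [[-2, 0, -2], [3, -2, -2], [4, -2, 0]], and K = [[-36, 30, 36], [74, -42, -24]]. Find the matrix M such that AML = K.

M = A⁻¹KL⁻¹ (apply A⁻¹ on the left and L⁻¹ on the right).
A has determinant -6; A⁻¹ = [[-1/6, -1/2], [-1/2, -1/2]].
det L = 4, so L⁻¹ = [[-1, 1, -1], [-2, 2, -5/2], [1/2, -1, 1]].
A⁻¹K = [[-31, 16, 6], [-19, 6, -6]].
M = (A⁻¹K)L⁻¹ = [[2, -5, -3], [4, -1, -2]].

M = [[2, -5, -3], [4, -1, -2]]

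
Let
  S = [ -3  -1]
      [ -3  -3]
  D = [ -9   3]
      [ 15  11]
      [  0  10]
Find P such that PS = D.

Right-multiplying both sides by S⁻¹ gives P = DS⁻¹.
S has determinant 6; S⁻¹ = [[-1/2, 1/6], [1/2, -1/2]].
P = DS⁻¹ = [[-9, 3], [15, 11], [0, 10]] · [[-1/2, 1/6], [1/2, -1/2]] = [[6, -3], [-2, -3], [5, -5]].

P = [[6, -3], [-2, -3], [5, -5]]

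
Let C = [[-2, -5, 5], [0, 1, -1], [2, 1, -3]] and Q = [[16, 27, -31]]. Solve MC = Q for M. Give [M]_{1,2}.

Right-multiplying both sides by C⁻¹ gives M = QC⁻¹.
det C = 4; the adjugate gives C⁻¹ = [[-1/2, -5/2, 0], [-1/2, -1, -1/2], [-1/2, -2, -1/2]].
M = QC⁻¹ = [[16, 27, -31]] · [[-1/2, -5/2, 0], [-1/2, -1, -1/2], [-1/2, -2, -1/2]] = [[-6, -5, 2]].

-5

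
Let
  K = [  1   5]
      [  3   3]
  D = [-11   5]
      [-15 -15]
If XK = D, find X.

Right-multiplying both sides by K⁻¹ gives X = DK⁻¹.
det K = -12, so K⁻¹ = [[-1/4, 5/12], [1/4, -1/12]].
X = DK⁻¹ = [[-11, 5], [-15, -15]] · [[-1/4, 5/12], [1/4, -1/12]] = [[4, -5], [0, -5]].

X = [[4, -5], [0, -5]]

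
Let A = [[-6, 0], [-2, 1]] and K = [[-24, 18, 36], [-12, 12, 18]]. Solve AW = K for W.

Since A multiplies W on the left, W = A⁻¹K.
A has determinant -6; A⁻¹ = [[-1/6, 0], [-1/3, 1]].
W = A⁻¹K = [[-1/6, 0], [-1/3, 1]] · [[-24, 18, 36], [-12, 12, 18]] = [[4, -3, -6], [-4, 6, 6]].

W = [[4, -3, -6], [-4, 6, 6]]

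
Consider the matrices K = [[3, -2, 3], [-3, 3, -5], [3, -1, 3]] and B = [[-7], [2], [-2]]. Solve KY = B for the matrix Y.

Since K multiplies Y on the left, Y = K⁻¹B.
det K = 6, so K⁻¹ = [[2/3, 1/2, 1/6], [-1, 0, 1], [-1, -1/2, 1/2]].
Y = K⁻¹B = [[2/3, 1/2, 1/6], [-1, 0, 1], [-1, -1/2, 1/2]] · [[-7], [2], [-2]] = [[-4], [5], [5]].

Y = [[-4], [5], [5]]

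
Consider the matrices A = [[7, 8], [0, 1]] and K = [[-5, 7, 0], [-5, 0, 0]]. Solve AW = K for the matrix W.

Left-multiplying both sides by A⁻¹ gives W = A⁻¹K.
det A = 7, so A⁻¹ = [[1/7, -8/7], [0, 1]].
W = A⁻¹K = [[1/7, -8/7], [0, 1]] · [[-5, 7, 0], [-5, 0, 0]] = [[5, 1, 0], [-5, 0, 0]].

W = [[5, 1, 0], [-5, 0, 0]]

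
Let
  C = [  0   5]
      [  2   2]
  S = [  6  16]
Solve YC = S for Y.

C is on the right of Y, so right-multiply by C⁻¹: Y = SC⁻¹.
det C = -10; the adjugate gives C⁻¹ = [[-1/5, 1/2], [1/5, 0]].
Y = SC⁻¹ = [[6, 16]] · [[-1/5, 1/2], [1/5, 0]] = [[2, 3]].

Y = [[2, 3]]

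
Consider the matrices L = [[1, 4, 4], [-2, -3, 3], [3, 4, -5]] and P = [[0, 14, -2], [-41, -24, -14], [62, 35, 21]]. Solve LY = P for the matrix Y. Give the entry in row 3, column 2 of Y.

-1

Left-multiplying both sides by L⁻¹ gives Y = L⁻¹P.
det L = 3; the adjugate gives L⁻¹ = [[1, 12, 8], [-1/3, -17/3, -11/3], [1/3, 8/3, 5/3]].
Y = L⁻¹P = [[1, 12, 8], [-1/3, -17/3, -11/3], [1/3, 8/3, 5/3]] · [[0, 14, -2], [-41, -24, -14], [62, 35, 21]] = [[4, 6, -2], [5, 3, 3], [-6, -1, -3]].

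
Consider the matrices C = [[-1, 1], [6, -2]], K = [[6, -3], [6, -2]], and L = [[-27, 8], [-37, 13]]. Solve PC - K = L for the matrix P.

P = [[-3, -4], [1, -5]]

PC = L + K = [[-21, 5], [-31, 11]].
Right-multiplying both sides by C⁻¹ gives P = (L + K)C⁻¹.
C has determinant -4; C⁻¹ = [[1/2, 1/4], [3/2, 1/4]].
P = (L + K)C⁻¹ = [[-3, -4], [1, -5]].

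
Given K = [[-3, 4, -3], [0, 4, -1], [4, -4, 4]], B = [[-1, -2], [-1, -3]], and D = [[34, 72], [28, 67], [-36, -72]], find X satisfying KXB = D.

Isolating X: multiply by K⁻¹ from the left and B⁻¹ from the right, so X = K⁻¹DB⁻¹.
det K = -4, so K⁻¹ = [[-3, 1, -2], [1, 0, 3/4], [4, -1, 3]].
B has determinant 1; B⁻¹ = [[-3, 2], [1, -1]].
K⁻¹D = [[-2, -5], [7, 18], [0, 5]].
X = (K⁻¹D)B⁻¹ = [[1, 1], [-3, -4], [5, -5]].

X = [[1, 1], [-3, -4], [5, -5]]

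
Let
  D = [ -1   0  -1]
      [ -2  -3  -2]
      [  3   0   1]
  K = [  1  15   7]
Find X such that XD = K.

X = [[0, -5, -3]]

D is on the right of X, so right-multiply by D⁻¹: X = KD⁻¹.
det D = -6, so D⁻¹ = [[1/2, 0, 1/2], [2/3, -1/3, 0], [-3/2, 0, -1/2]].
X = KD⁻¹ = [[1, 15, 7]] · [[1/2, 0, 1/2], [2/3, -1/3, 0], [-3/2, 0, -1/2]] = [[0, -5, -3]].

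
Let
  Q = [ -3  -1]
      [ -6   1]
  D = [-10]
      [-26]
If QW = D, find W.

W = [[4], [-2]]

Left-multiplying both sides by Q⁻¹ gives W = Q⁻¹D.
det Q = -9; the adjugate gives Q⁻¹ = [[-1/9, -1/9], [-2/3, 1/3]].
W = Q⁻¹D = [[-1/9, -1/9], [-2/3, 1/3]] · [[-10], [-26]] = [[4], [-2]].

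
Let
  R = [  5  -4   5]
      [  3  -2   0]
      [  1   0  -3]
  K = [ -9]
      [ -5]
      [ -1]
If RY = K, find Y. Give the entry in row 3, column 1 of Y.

R is on the left of Y, so left-multiply by R⁻¹: Y = R⁻¹K.
det R = 4; the adjugate gives R⁻¹ = [[3/2, -3, 5/2], [9/4, -5, 15/4], [1/2, -1, 1/2]].
Y = R⁻¹K = [[3/2, -3, 5/2], [9/4, -5, 15/4], [1/2, -1, 1/2]] · [[-9], [-5], [-1]] = [[-1], [1], [0]].

0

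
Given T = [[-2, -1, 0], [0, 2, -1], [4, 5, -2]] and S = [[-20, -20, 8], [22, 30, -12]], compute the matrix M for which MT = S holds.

M = [[-2, 4, -6], [-1, 2, 5]]

Since T sits to the right of M, M = ST⁻¹.
T has determinant 2; T⁻¹ = [[1/2, -1, 1/2], [-2, 2, -1], [-4, 3, -2]].
M = ST⁻¹ = [[-20, -20, 8], [22, 30, -12]] · [[1/2, -1, 1/2], [-2, 2, -1], [-4, 3, -2]] = [[-2, 4, -6], [-1, 2, 5]].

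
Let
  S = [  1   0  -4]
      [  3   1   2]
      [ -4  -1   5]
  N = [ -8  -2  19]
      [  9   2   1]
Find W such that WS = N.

W = [[3, 3, 5], [6, 5, 3]]

Since S sits to the right of W, W = NS⁻¹.
det S = 3, so S⁻¹ = [[7/3, 4/3, 4/3], [-23/3, -11/3, -14/3], [1/3, 1/3, 1/3]].
W = NS⁻¹ = [[-8, -2, 19], [9, 2, 1]] · [[7/3, 4/3, 4/3], [-23/3, -11/3, -14/3], [1/3, 1/3, 1/3]] = [[3, 3, 5], [6, 5, 3]].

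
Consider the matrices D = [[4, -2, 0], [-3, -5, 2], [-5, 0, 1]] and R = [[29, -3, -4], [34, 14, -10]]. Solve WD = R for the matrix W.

W = [[4, -1, -2], [3, -4, -2]]

D is on the right of W, so right-multiply by D⁻¹: W = RD⁻¹.
D has determinant -6; D⁻¹ = [[5/6, -1/3, 2/3], [7/6, -2/3, 4/3], [25/6, -5/3, 13/3]].
W = RD⁻¹ = [[29, -3, -4], [34, 14, -10]] · [[5/6, -1/3, 2/3], [7/6, -2/3, 4/3], [25/6, -5/3, 13/3]] = [[4, -1, -2], [3, -4, -2]].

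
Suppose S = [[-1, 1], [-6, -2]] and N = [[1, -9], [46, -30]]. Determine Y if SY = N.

S is on the left of Y, so left-multiply by S⁻¹: Y = S⁻¹N.
det S = 8, so S⁻¹ = [[-1/4, -1/8], [3/4, -1/8]].
Y = S⁻¹N = [[-1/4, -1/8], [3/4, -1/8]] · [[1, -9], [46, -30]] = [[-6, 6], [-5, -3]].

Y = [[-6, 6], [-5, -3]]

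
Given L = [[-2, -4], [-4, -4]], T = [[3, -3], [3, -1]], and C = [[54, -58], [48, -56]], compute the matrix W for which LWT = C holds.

W = [[0, 1], [-5, 0]]

Left-multiply by L⁻¹ and right-multiply by T⁻¹: W = L⁻¹CT⁻¹.
det L = -8, so L⁻¹ = [[1/2, -1/2], [-1/2, 1/4]].
det T = 6, so T⁻¹ = [[-1/6, 1/2], [-1/2, 1/2]].
L⁻¹C = [[3, -1], [-15, 15]].
W = (L⁻¹C)T⁻¹ = [[0, 1], [-5, 0]].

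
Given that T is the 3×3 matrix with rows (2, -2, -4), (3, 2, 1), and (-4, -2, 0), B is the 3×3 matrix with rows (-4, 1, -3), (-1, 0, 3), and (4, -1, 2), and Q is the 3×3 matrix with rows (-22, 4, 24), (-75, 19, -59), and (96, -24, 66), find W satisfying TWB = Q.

W = T⁻¹QB⁻¹ (apply T⁻¹ on the left and B⁻¹ on the right).
T has determinant 4; T⁻¹ = [[1/2, 2, 3/2], [-1, -4, -7/2], [1/2, 3, 5/2]].
det B = -1, so B⁻¹ = [[-3, -1, -3], [-14, -4, -15], [-1, 0, -1]].
T⁻¹Q = [[-17, 4, -7], [-14, 4, -19], [4, -1, 0]].
W = (T⁻¹Q)B⁻¹ = [[2, 1, -2], [5, -2, 1], [2, 0, 3]].

W = [[2, 1, -2], [5, -2, 1], [2, 0, 3]]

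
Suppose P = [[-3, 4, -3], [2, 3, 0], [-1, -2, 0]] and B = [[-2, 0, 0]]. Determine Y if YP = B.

Since P sits to the right of Y, Y = BP⁻¹.
det P = 3, so P⁻¹ = [[0, 2, 3], [0, -1, -2], [-1/3, -10/3, -17/3]].
Y = BP⁻¹ = [[-2, 0, 0]] · [[0, 2, 3], [0, -1, -2], [-1/3, -10/3, -17/3]] = [[0, -4, -6]].

Y = [[0, -4, -6]]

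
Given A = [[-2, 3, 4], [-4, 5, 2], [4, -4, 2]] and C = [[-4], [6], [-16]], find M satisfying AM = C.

Since A multiplies M on the left, M = A⁻¹C.
det A = -4; the adjugate gives A⁻¹ = [[-9/2, 11/2, 7/2], [-4, 5, 3], [1, -1, -1/2]].
M = A⁻¹C = [[-9/2, 11/2, 7/2], [-4, 5, 3], [1, -1, -1/2]] · [[-4], [6], [-16]] = [[-5], [-2], [-2]].

M = [[-5], [-2], [-2]]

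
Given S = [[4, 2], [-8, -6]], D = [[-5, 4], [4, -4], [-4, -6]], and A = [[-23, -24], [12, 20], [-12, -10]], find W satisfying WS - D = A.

W = [[-1, 3], [-4, -4], [4, 4]]

WS = A + D = [[-28, -20], [16, 16], [-16, -16]].
Since S sits to the right of W, W = (A + D)S⁻¹.
S has determinant -8; S⁻¹ = [[3/4, 1/4], [-1, -1/2]].
W = (A + D)S⁻¹ = [[-1, 3], [-4, -4], [4, 4]].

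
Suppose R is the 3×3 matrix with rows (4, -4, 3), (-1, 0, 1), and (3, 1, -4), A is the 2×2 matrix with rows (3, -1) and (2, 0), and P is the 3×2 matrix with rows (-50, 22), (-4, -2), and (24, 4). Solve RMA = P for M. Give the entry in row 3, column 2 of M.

0

Isolating M: multiply by R⁻¹ from the left and A⁻¹ from the right, so M = R⁻¹PA⁻¹.
R has determinant -3; R⁻¹ = [[1/3, 13/3, 4/3], [1/3, 25/3, 7/3], [1/3, 16/3, 4/3]].
A has determinant 2; A⁻¹ = [[0, 1/2], [-1, 3/2]].
R⁻¹P = [[-2, 4], [6, 0], [-6, 2]].
M = (R⁻¹P)A⁻¹ = [[-4, 5], [0, 3], [-2, 0]].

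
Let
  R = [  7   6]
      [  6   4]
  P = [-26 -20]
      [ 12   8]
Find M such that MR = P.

M = [[-2, -2], [0, 2]]

R is on the right of M, so right-multiply by R⁻¹: M = PR⁻¹.
det R = -8, so R⁻¹ = [[-1/2, 3/4], [3/4, -7/8]].
M = PR⁻¹ = [[-26, -20], [12, 8]] · [[-1/2, 3/4], [3/4, -7/8]] = [[-2, -2], [0, 2]].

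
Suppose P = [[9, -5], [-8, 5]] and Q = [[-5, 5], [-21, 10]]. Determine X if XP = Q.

X = [[3, 4], [-5, -3]]

Right-multiplying both sides by P⁻¹ gives X = QP⁻¹.
P has determinant 5; P⁻¹ = [[1, 1], [8/5, 9/5]].
X = QP⁻¹ = [[-5, 5], [-21, 10]] · [[1, 1], [8/5, 9/5]] = [[3, 4], [-5, -3]].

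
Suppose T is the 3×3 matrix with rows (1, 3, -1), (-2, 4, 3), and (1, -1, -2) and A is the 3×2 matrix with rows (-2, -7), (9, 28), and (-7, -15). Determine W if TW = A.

W = [[3, -6], [0, 1], [5, 4]]

Since T multiplies W on the left, W = T⁻¹A.
det T = -6; the adjugate gives T⁻¹ = [[5/6, -7/6, -13/6], [1/6, 1/6, 1/6], [1/3, -2/3, -5/3]].
W = T⁻¹A = [[5/6, -7/6, -13/6], [1/6, 1/6, 1/6], [1/3, -2/3, -5/3]] · [[-2, -7], [9, 28], [-7, -15]] = [[3, -6], [0, 1], [5, 4]].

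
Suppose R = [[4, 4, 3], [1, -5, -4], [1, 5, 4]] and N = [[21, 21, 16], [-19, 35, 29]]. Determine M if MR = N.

M = [[4, 2, 3], [-5, -5, 6]]

Right-multiplying both sides by R⁻¹ gives M = NR⁻¹.
det R = -2; the adjugate gives R⁻¹ = [[0, 1/2, 1/2], [4, -13/2, -19/2], [-5, 8, 12]].
M = NR⁻¹ = [[21, 21, 16], [-19, 35, 29]] · [[0, 1/2, 1/2], [4, -13/2, -19/2], [-5, 8, 12]] = [[4, 2, 3], [-5, -5, 6]].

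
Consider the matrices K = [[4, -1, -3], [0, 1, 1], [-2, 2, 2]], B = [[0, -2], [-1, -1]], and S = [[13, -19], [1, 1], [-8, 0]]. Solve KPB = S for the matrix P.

Left-multiply by K⁻¹ and right-multiply by B⁻¹: P = K⁻¹SB⁻¹.
det K = -4, so K⁻¹ = [[0, 1, -1/2], [1/2, -1/2, 1], [-1/2, 3/2, -1]].
B has determinant -2; B⁻¹ = [[1/2, -1], [-1/2, 0]].
K⁻¹S = [[5, 1], [-2, -10], [3, 11]].
P = (K⁻¹S)B⁻¹ = [[2, -5], [4, 2], [-4, -3]].

P = [[2, -5], [4, 2], [-4, -3]]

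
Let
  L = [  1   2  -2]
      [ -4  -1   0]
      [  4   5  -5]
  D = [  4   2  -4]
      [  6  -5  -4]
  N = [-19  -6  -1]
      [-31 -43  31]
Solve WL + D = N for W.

WL = N − D = [[-23, -8, 3], [-37, -38, 35]].
L is on the right of W, so right-multiply by L⁻¹: W = (N − D)L⁻¹.
det L = -3, so L⁻¹ = [[-5/3, 0, 2/3], [20/3, -1, -8/3], [16/3, -1, -7/3]].
W = (N − D)L⁻¹ = [[1, 5, -1], [-5, 3, -5]].

W = [[1, 5, -1], [-5, 3, -5]]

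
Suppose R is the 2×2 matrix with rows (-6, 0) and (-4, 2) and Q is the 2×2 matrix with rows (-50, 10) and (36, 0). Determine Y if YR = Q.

R is on the right of Y, so right-multiply by R⁻¹: Y = QR⁻¹.
det R = -12, so R⁻¹ = [[-1/6, 0], [-1/3, 1/2]].
Y = QR⁻¹ = [[-50, 10], [36, 0]] · [[-1/6, 0], [-1/3, 1/2]] = [[5, 5], [-6, 0]].

Y = [[5, 5], [-6, 0]]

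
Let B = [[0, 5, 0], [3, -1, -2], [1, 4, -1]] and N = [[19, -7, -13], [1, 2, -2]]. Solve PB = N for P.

P = [[-1, 6, 1], [-3, -1, 4]]

Right-multiplying both sides by B⁻¹ gives P = NB⁻¹.
det B = 5, so B⁻¹ = [[9/5, 1, -2], [1/5, 0, 0], [13/5, 1, -3]].
P = NB⁻¹ = [[19, -7, -13], [1, 2, -2]] · [[9/5, 1, -2], [1/5, 0, 0], [13/5, 1, -3]] = [[-1, 6, 1], [-3, -1, 4]].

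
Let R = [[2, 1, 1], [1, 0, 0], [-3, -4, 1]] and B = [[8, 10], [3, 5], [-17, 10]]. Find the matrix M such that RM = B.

M = [[3, 5], [2, -5], [0, 5]]

Left-multiplying both sides by R⁻¹ gives M = R⁻¹B.
det R = -5; the adjugate gives R⁻¹ = [[0, 1, 0], [1/5, -1, -1/5], [4/5, -1, 1/5]].
M = R⁻¹B = [[0, 1, 0], [1/5, -1, -1/5], [4/5, -1, 1/5]] · [[8, 10], [3, 5], [-17, 10]] = [[3, 5], [2, -5], [0, 5]].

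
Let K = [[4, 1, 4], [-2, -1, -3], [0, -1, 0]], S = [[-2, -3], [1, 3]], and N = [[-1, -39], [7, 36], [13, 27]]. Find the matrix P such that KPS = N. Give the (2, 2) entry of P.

Left-multiply by K⁻¹ and right-multiply by S⁻¹: P = K⁻¹NS⁻¹.
det K = -4, so K⁻¹ = [[3/4, 1, -1/4], [0, 0, -1], [-1/2, -1, 1/2]].
S has determinant -3; S⁻¹ = [[-1, -1], [1/3, 2/3]].
K⁻¹N = [[3, 0], [-13, -27], [0, -3]].
P = (K⁻¹N)S⁻¹ = [[-3, -3], [4, -5], [-1, -2]].

-5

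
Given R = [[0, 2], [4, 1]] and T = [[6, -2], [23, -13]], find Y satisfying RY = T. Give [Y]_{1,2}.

Left-multiplying both sides by R⁻¹ gives Y = R⁻¹T.
det R = -8; the adjugate gives R⁻¹ = [[-1/8, 1/4], [1/2, 0]].
Y = R⁻¹T = [[-1/8, 1/4], [1/2, 0]] · [[6, -2], [23, -13]] = [[5, -3], [3, -1]].

-3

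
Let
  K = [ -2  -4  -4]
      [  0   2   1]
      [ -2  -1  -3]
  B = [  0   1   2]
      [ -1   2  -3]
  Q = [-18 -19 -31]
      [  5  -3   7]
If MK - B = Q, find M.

MK = Q + B = [[-18, -18, -29], [4, -1, 4]].
Right-multiplying both sides by K⁻¹ gives M = (Q + B)K⁻¹.
K has determinant 2; K⁻¹ = [[-5/2, -4, 2], [-1, -1, 1], [2, 3, -2]].
M = (Q + B)K⁻¹ = [[5, 3, 4], [-1, -3, -1]].

M = [[5, 3, 4], [-1, -3, -1]]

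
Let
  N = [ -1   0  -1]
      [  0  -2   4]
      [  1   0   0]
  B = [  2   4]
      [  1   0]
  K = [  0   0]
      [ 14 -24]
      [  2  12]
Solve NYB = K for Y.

Y = [[3, -4], [-3, -5], [-3, 4]]

Y = N⁻¹KB⁻¹ (apply N⁻¹ on the left and B⁻¹ on the right).
det N = -2, so N⁻¹ = [[0, 0, 1], [-2, -1/2, -2], [-1, 0, -1]].
det B = -4; the adjugate gives B⁻¹ = [[0, 1], [1/4, -1/2]].
N⁻¹K = [[2, 12], [-11, -12], [-2, -12]].
Y = (N⁻¹K)B⁻¹ = [[3, -4], [-3, -5], [-3, 4]].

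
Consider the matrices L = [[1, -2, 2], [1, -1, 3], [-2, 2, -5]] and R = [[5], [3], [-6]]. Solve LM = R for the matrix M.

Since L multiplies M on the left, M = L⁻¹R.
det L = 1; the adjugate gives L⁻¹ = [[-1, -6, -4], [-1, -1, -1], [0, 2, 1]].
M = L⁻¹R = [[-1, -6, -4], [-1, -1, -1], [0, 2, 1]] · [[5], [3], [-6]] = [[1], [-2], [0]].

M = [[1], [-2], [0]]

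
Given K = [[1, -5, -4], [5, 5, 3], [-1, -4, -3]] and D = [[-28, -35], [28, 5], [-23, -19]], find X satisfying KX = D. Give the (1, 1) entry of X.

K is on the left of X, so left-multiply by K⁻¹: X = K⁻¹D.
det K = -3, so K⁻¹ = [[1, -1/3, -5/3], [-4, 7/3, 23/3], [5, -3, -10]].
X = K⁻¹D = [[1, -1/3, -5/3], [-4, 7/3, 23/3], [5, -3, -10]] · [[-28, -35], [28, 5], [-23, -19]] = [[1, -5], [1, 6], [6, 0]].

1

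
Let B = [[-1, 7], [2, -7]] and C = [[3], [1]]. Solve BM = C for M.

B is on the left of M, so left-multiply by B⁻¹: M = B⁻¹C.
B has determinant -7; B⁻¹ = [[1, 1], [2/7, 1/7]].
M = B⁻¹C = [[1, 1], [2/7, 1/7]] · [[3], [1]] = [[4], [1]].

M = [[4], [1]]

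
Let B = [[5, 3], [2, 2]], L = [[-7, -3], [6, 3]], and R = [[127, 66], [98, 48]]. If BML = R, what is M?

Isolating M: multiply by B⁻¹ from the left and L⁻¹ from the right, so M = B⁻¹RL⁻¹.
det B = 4; the adjugate gives B⁻¹ = [[1/2, -3/4], [-1/2, 5/4]].
det L = -3, so L⁻¹ = [[-1, -1], [2, 7/3]].
B⁻¹R = [[-10, -3], [59, 27]].
M = (B⁻¹R)L⁻¹ = [[4, 3], [-5, 4]].

M = [[4, 3], [-5, 4]]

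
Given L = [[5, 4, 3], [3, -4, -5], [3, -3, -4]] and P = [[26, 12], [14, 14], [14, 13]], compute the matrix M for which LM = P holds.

L is on the left of M, so left-multiply by L⁻¹: M = L⁻¹P.
L has determinant 2; L⁻¹ = [[1/2, 7/2, -4], [-3/2, -29/2, 17], [3/2, 27/2, -16]].
M = L⁻¹P = [[1/2, 7/2, -4], [-3/2, -29/2, 17], [3/2, 27/2, -16]] · [[26, 12], [14, 14], [14, 13]] = [[6, 3], [-4, 0], [4, -1]].

M = [[6, 3], [-4, 0], [4, -1]]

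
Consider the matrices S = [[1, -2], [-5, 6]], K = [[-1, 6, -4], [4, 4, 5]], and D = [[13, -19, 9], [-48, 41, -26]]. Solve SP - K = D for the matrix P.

SP = D + K = [[12, -13, 5], [-44, 45, -21]].
S is on the left of P, so left-multiply by S⁻¹: P = S⁻¹(D + K).
det S = -4; the adjugate gives S⁻¹ = [[-3/2, -1/2], [-5/4, -1/4]].
P = S⁻¹(D + K) = [[4, -3, 3], [-4, 5, -1]].

P = [[4, -3, 3], [-4, 5, -1]]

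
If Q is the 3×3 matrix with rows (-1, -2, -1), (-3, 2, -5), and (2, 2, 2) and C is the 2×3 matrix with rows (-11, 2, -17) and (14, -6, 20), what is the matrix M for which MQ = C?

Right-multiplying both sides by Q⁻¹ gives M = CQ⁻¹.
Q has determinant 4; Q⁻¹ = [[7/2, 1/2, 3], [-1, 0, -1/2], [-5/2, -1/2, -2]].
M = CQ⁻¹ = [[-11, 2, -17], [14, -6, 20]] · [[7/2, 1/2, 3], [-1, 0, -1/2], [-5/2, -1/2, -2]] = [[2, 3, 0], [5, -3, 5]].

M = [[2, 3, 0], [5, -3, 5]]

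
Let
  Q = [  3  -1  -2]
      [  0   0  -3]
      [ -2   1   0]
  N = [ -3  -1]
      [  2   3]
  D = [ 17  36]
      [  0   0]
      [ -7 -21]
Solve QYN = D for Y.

Y = [[0, 5], [-3, 2], [0, 0]]

Left-multiply by Q⁻¹ and right-multiply by N⁻¹: Y = Q⁻¹DN⁻¹.
det Q = 3, so Q⁻¹ = [[1, -2/3, 1], [2, -4/3, 3], [0, -1/3, 0]].
det N = -7, so N⁻¹ = [[-3/7, -1/7], [2/7, 3/7]].
Q⁻¹D = [[10, 15], [13, 9], [0, 0]].
Y = (Q⁻¹D)N⁻¹ = [[0, 5], [-3, 2], [0, 0]].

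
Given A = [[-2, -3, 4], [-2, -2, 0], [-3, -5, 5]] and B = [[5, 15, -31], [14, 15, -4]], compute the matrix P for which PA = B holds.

Since A sits to the right of P, P = BA⁻¹.
det A = 6, so A⁻¹ = [[-5/3, -5/6, 4/3], [5/3, 1/3, -4/3], [2/3, -1/6, -1/3]].
P = BA⁻¹ = [[5, 15, -31], [14, 15, -4]] · [[-5/3, -5/6, 4/3], [5/3, 1/3, -4/3], [2/3, -1/6, -1/3]] = [[-4, 6, -3], [-1, -6, 0]].

P = [[-4, 6, -3], [-1, -6, 0]]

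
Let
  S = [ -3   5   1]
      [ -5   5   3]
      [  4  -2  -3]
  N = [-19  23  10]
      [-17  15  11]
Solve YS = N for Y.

Since S sits to the right of Y, Y = NS⁻¹.
S has determinant 2; S⁻¹ = [[-9/2, 13/2, 5], [-3/2, 5/2, 2], [-5, 7, 5]].
Y = NS⁻¹ = [[-19, 23, 10], [-17, 15, 11]] · [[-9/2, 13/2, 5], [-3/2, 5/2, 2], [-5, 7, 5]] = [[1, 4, 1], [-1, 4, 0]].

Y = [[1, 4, 1], [-1, 4, 0]]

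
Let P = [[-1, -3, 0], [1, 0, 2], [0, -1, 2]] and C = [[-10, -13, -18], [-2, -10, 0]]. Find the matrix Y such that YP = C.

P is on the right of Y, so right-multiply by P⁻¹: Y = CP⁻¹.
P has determinant 4; P⁻¹ = [[1/2, 3/2, -3/2], [-1/2, -1/2, 1/2], [-1/4, -1/4, 3/4]].
Y = CP⁻¹ = [[-10, -13, -18], [-2, -10, 0]] · [[1/2, 3/2, -3/2], [-1/2, -1/2, 1/2], [-1/4, -1/4, 3/4]] = [[6, -4, -5], [4, 2, -2]].

Y = [[6, -4, -5], [4, 2, -2]]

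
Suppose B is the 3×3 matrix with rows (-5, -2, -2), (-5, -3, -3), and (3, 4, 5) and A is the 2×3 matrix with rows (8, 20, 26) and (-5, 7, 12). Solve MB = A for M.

M = [[2, 0, 6], [-1, 5, 5]]

Since B sits to the right of M, M = AB⁻¹.
B has determinant 5; B⁻¹ = [[-3/5, 2/5, 0], [16/5, -19/5, -1], [-11/5, 14/5, 1]].
M = AB⁻¹ = [[8, 20, 26], [-5, 7, 12]] · [[-3/5, 2/5, 0], [16/5, -19/5, -1], [-11/5, 14/5, 1]] = [[2, 0, 6], [-1, 5, 5]].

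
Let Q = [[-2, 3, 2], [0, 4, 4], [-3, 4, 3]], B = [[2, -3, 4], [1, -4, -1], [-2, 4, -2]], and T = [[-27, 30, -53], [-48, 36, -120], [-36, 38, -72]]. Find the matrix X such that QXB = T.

X = [[-3, 1, -1], [-2, 1, 3], [-1, 5, 3]]

Left-multiply by Q⁻¹ and right-multiply by B⁻¹: X = Q⁻¹TB⁻¹.
det Q = -4, so Q⁻¹ = [[1, 1/4, -1], [3, 0, -2], [-3, 1/4, 2]].
det B = -4, so B⁻¹ = [[-3, -5/2, -19/4], [-1, -1, -3/2], [1, 1/2, 5/4]].
Q⁻¹T = [[-3, 1, -11], [-9, 14, -15], [-3, -5, -15]].
X = (Q⁻¹T)B⁻¹ = [[-3, 1, -1], [-2, 1, 3], [-1, 5, 3]].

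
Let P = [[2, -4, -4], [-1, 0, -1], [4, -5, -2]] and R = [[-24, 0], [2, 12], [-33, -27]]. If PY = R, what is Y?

Y = [[-2, -6], [5, 3], [0, -6]]

Since P multiplies Y on the left, Y = P⁻¹R.
det P = -6, so P⁻¹ = [[5/6, -2, -2/3], [1, -2, -1], [-5/6, 1, 2/3]].
Y = P⁻¹R = [[5/6, -2, -2/3], [1, -2, -1], [-5/6, 1, 2/3]] · [[-24, 0], [2, 12], [-33, -27]] = [[-2, -6], [5, 3], [0, -6]].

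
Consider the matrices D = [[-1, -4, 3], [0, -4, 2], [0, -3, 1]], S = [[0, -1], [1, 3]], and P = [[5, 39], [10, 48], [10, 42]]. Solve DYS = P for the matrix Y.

Isolating Y: multiply by D⁻¹ from the left and S⁻¹ from the right, so Y = D⁻¹PS⁻¹.
D has determinant -2; D⁻¹ = [[-1, 5/2, -2], [0, 1/2, -1], [0, 3/2, -2]].
det S = 1, so S⁻¹ = [[3, 1], [-1, 0]].
D⁻¹P = [[0, -3], [-5, -18], [-5, -12]].
Y = (D⁻¹P)S⁻¹ = [[3, 0], [3, -5], [-3, -5]].

Y = [[3, 0], [3, -5], [-3, -5]]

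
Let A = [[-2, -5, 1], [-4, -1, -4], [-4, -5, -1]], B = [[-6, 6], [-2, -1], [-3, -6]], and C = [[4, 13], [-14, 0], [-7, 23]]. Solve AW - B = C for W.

W = [[2, -1], [0, -3], [2, 2]]

AW = C + B = [[-2, 19], [-16, -1], [-10, 17]].
Left-multiplying both sides by A⁻¹ gives W = A⁻¹(C + B).
A has determinant -6; A⁻¹ = [[19/6, 5/3, -7/2], [-2, -1, 2], [-8/3, -5/3, 3]].
W = A⁻¹(C + B) = [[2, -1], [0, -3], [2, 2]].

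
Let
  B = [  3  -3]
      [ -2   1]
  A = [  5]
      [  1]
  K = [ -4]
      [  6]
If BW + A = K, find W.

W = [[-2], [1]]

BW = K − A = [[-9], [5]].
Left-multiplying both sides by B⁻¹ gives W = B⁻¹(K − A).
B has determinant -3; B⁻¹ = [[-1/3, -1], [-2/3, -1]].
W = B⁻¹(K − A) = [[-2], [1]].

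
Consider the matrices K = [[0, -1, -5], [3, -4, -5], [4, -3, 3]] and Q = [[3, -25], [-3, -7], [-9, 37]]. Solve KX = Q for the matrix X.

X = [[0, 1], [2, -5], [-1, 6]]

Since K multiplies X on the left, X = K⁻¹Q.
det K = -6, so K⁻¹ = [[9/2, -3, 5/2], [29/6, -10/3, 5/2], [-7/6, 2/3, -1/2]].
X = K⁻¹Q = [[9/2, -3, 5/2], [29/6, -10/3, 5/2], [-7/6, 2/3, -1/2]] · [[3, -25], [-3, -7], [-9, 37]] = [[0, 1], [2, -5], [-1, 6]].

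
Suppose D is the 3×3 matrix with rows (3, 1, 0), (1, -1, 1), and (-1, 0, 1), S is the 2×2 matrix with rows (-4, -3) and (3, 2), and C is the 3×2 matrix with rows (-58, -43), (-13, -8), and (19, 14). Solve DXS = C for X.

X = [[3, -2], [4, 4], [-1, -1]]

X = D⁻¹CS⁻¹ (apply D⁻¹ on the left and S⁻¹ on the right).
det D = -5; the adjugate gives D⁻¹ = [[1/5, 1/5, -1/5], [2/5, -3/5, 3/5], [1/5, 1/5, 4/5]].
S has determinant 1; S⁻¹ = [[2, 3], [-3, -4]].
D⁻¹C = [[-18, -13], [-4, -4], [1, 1]].
X = (D⁻¹C)S⁻¹ = [[3, -2], [4, 4], [-1, -1]].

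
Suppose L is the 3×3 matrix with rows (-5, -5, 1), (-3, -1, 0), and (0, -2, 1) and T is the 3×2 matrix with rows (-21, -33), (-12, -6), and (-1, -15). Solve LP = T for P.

P = [[4, 0], [0, 6], [-1, -3]]

Since L multiplies P on the left, P = L⁻¹T.
det L = -4; the adjugate gives L⁻¹ = [[1/4, -3/4, -1/4], [-3/4, 5/4, 3/4], [-3/2, 5/2, 5/2]].
P = L⁻¹T = [[1/4, -3/4, -1/4], [-3/4, 5/4, 3/4], [-3/2, 5/2, 5/2]] · [[-21, -33], [-12, -6], [-1, -15]] = [[4, 0], [0, 6], [-1, -3]].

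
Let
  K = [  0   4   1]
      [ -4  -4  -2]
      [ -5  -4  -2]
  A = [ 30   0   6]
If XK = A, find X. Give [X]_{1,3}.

Right-multiplying both sides by K⁻¹ gives X = AK⁻¹.
det K = 4; the adjugate gives K⁻¹ = [[0, 1, -1], [1/2, 5/4, -1], [-1, -5, 4]].
X = AK⁻¹ = [[30, 0, 6]] · [[0, 1, -1], [1/2, 5/4, -1], [-1, -5, 4]] = [[-6, 0, -6]].

-6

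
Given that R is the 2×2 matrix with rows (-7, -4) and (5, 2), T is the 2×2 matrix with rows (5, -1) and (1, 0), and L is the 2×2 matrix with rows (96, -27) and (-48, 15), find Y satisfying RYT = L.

Y = [[-1, 5], [-5, 1]]

Y = R⁻¹LT⁻¹ (apply R⁻¹ on the left and T⁻¹ on the right).
det R = 6, so R⁻¹ = [[1/3, 2/3], [-5/6, -7/6]].
det T = 1, so T⁻¹ = [[0, 1], [-1, 5]].
R⁻¹L = [[0, 1], [-24, 5]].
Y = (R⁻¹L)T⁻¹ = [[-1, 5], [-5, 1]].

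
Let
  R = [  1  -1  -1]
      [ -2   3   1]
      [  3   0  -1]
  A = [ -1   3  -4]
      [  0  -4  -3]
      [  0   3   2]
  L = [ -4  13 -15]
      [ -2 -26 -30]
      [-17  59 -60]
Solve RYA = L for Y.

Left-multiply by R⁻¹ and right-multiply by A⁻¹: Y = R⁻¹LA⁻¹.
det R = 5; the adjugate gives R⁻¹ = [[-3/5, -1/5, 2/5], [1/5, 2/5, 1/5], [-9/5, -3/5, 1/5]].
A has determinant -1; A⁻¹ = [[-1, 18, 25], [0, 2, 3], [0, -3, -4]].
R⁻¹L = [[-4, 21, -9], [-5, 4, -27], [5, 4, 33]].
Y = (R⁻¹L)A⁻¹ = [[4, -3, -1], [5, -1, -5], [-5, -1, 5]].

Y = [[4, -3, -1], [5, -1, -5], [-5, -1, 5]]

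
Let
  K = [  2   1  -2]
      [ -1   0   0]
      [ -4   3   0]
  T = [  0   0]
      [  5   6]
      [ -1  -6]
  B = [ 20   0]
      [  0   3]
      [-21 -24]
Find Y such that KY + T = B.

Y = [[5, 3], [0, -2], [-5, 2]]

KY = B − T = [[20, 0], [-5, -3], [-20, -18]].
K is on the left of Y, so left-multiply by K⁻¹: Y = K⁻¹(B − T).
K has determinant 6; K⁻¹ = [[0, -1, 0], [0, -4/3, 1/3], [-1/2, -5/3, 1/6]].
Y = K⁻¹(B − T) = [[5, 3], [0, -2], [-5, 2]].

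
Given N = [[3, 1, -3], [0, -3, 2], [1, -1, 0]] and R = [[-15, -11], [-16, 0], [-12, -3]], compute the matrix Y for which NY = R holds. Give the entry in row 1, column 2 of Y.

1

Since N multiplies Y on the left, Y = N⁻¹R.
det N = -1, so N⁻¹ = [[-2, -3, 7], [-2, -3, 6], [-3, -4, 9]].
Y = N⁻¹R = [[-2, -3, 7], [-2, -3, 6], [-3, -4, 9]] · [[-15, -11], [-16, 0], [-12, -3]] = [[-6, 1], [6, 4], [1, 6]].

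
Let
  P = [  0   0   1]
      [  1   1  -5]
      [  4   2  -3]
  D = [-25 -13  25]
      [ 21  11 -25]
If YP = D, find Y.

Right-multiplying both sides by P⁻¹ gives Y = DP⁻¹.
det P = -2; the adjugate gives P⁻¹ = [[-7/2, -1, 1/2], [17/2, 2, -1/2], [1, 0, 0]].
Y = DP⁻¹ = [[-25, -13, 25], [21, 11, -25]] · [[-7/2, -1, 1/2], [17/2, 2, -1/2], [1, 0, 0]] = [[2, -1, -6], [-5, 1, 5]].

Y = [[2, -1, -6], [-5, 1, 5]]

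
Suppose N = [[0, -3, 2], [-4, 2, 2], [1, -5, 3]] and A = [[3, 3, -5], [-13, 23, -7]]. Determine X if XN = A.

N is on the right of X, so right-multiply by N⁻¹: X = AN⁻¹.
N has determinant -6; N⁻¹ = [[-8/3, 1/6, 5/3], [-7/3, 1/3, 4/3], [-3, 1/2, 2]].
X = AN⁻¹ = [[3, 3, -5], [-13, 23, -7]] · [[-8/3, 1/6, 5/3], [-7/3, 1/3, 4/3], [-3, 1/2, 2]] = [[0, -1, -1], [2, 2, -5]].

X = [[0, -1, -1], [2, 2, -5]]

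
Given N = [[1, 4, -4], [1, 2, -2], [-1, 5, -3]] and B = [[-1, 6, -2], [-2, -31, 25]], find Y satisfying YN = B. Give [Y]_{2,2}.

-2

N is on the right of Y, so right-multiply by N⁻¹: Y = BN⁻¹.
det N = -4; the adjugate gives N⁻¹ = [[-1, 2, 0], [-5/4, 7/4, 1/2], [-7/4, 9/4, 1/2]].
Y = BN⁻¹ = [[-1, 6, -2], [-2, -31, 25]] · [[-1, 2, 0], [-5/4, 7/4, 1/2], [-7/4, 9/4, 1/2]] = [[-3, 4, 2], [-3, -2, -3]].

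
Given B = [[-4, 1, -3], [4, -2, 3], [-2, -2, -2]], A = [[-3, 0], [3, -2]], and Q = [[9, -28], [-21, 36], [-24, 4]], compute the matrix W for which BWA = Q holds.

W = B⁻¹QA⁻¹ (apply B⁻¹ on the left and A⁻¹ on the right).
det B = -2; the adjugate gives B⁻¹ = [[-5, -4, 3/2], [-1, -1, 0], [6, 5, -2]].
det A = 6; the adjugate gives A⁻¹ = [[-1/3, 0], [-1/2, -1/2]].
B⁻¹Q = [[3, 2], [12, -8], [-3, 4]].
W = (B⁻¹Q)A⁻¹ = [[-2, -1], [0, 4], [-1, -2]].

W = [[-2, -1], [0, 4], [-1, -2]]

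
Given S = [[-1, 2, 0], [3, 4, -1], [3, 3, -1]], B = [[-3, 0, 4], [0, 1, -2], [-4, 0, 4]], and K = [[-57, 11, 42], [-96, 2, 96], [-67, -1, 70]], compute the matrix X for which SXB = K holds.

X = [[-1, -5, 1], [3, 3, 5], [5, -5, 2]]

Isolating X: multiply by S⁻¹ from the left and B⁻¹ from the right, so X = S⁻¹KB⁻¹.
det S = 1; the adjugate gives S⁻¹ = [[-1, 2, -2], [0, 1, -1], [-3, 9, -10]].
det B = 4; the adjugate gives B⁻¹ = [[1, 0, -1], [2, 1, -3/2], [1, 0, -3/4]].
S⁻¹K = [[-1, -5, 10], [-29, 3, 26], [-23, -5, 38]].
X = (S⁻¹K)B⁻¹ = [[-1, -5, 1], [3, 3, 5], [5, -5, 2]].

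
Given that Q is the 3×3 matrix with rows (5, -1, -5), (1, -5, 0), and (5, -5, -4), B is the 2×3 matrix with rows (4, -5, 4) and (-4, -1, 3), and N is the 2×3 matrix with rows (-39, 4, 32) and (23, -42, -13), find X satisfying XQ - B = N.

XQ = N + B = [[-35, -1, 36], [19, -43, -10]].
Since Q sits to the right of X, X = (N + B)Q⁻¹.
Q has determinant -4; Q⁻¹ = [[-5, -21/4, 25/4], [-1, -5/4, 5/4], [-5, -5, 6]].
X = (N + B)Q⁻¹ = [[-4, 5, -4], [-2, 4, 5]].

X = [[-4, 5, -4], [-2, 4, 5]]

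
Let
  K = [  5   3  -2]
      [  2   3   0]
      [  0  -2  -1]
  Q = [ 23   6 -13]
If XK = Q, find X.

K is on the right of X, so right-multiply by K⁻¹: X = QK⁻¹.
det K = -1, so K⁻¹ = [[3, -7, -6], [-2, 5, 4], [4, -10, -9]].
X = QK⁻¹ = [[23, 6, -13]] · [[3, -7, -6], [-2, 5, 4], [4, -10, -9]] = [[5, -1, 3]].

X = [[5, -1, 3]]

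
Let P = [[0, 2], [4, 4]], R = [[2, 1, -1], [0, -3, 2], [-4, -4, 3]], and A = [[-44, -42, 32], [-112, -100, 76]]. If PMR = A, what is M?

M = [[1, -1, 2], [-1, 0, 5]]

M = P⁻¹AR⁻¹ (apply P⁻¹ on the left and R⁻¹ on the right).
det P = -8; the adjugate gives P⁻¹ = [[-1/2, 1/4], [1/2, 0]].
R has determinant 2; R⁻¹ = [[-1/2, 1/2, -1/2], [-4, 1, -2], [-6, 2, -3]].
P⁻¹A = [[-6, -4, 3], [-22, -21, 16]].
M = (P⁻¹A)R⁻¹ = [[1, -1, 2], [-1, 0, 5]].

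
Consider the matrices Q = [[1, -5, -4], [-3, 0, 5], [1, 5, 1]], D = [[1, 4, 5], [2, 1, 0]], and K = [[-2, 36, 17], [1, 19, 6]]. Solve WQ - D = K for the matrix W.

W = [[-3, 1, 5], [1, 1, 5]]

WQ = K + D = [[-1, 40, 22], [3, 20, 6]].
Right-multiplying both sides by Q⁻¹ gives W = (K + D)Q⁻¹.
det Q = -5, so Q⁻¹ = [[5, 3, 5], [-8/5, -1, -7/5], [3, 2, 3]].
W = (K + D)Q⁻¹ = [[-3, 1, 5], [1, 1, 5]].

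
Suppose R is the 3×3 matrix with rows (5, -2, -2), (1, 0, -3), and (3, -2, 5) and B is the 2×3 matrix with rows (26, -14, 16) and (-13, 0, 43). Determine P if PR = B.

R is on the right of P, so right-multiply by R⁻¹: P = BR⁻¹.
det R = 2, so R⁻¹ = [[-3, 7, 3], [-7, 31/2, 13/2], [-1, 2, 1]].
P = BR⁻¹ = [[26, -14, 16], [-13, 0, 43]] · [[-3, 7, 3], [-7, 31/2, 13/2], [-1, 2, 1]] = [[4, -3, 3], [-4, -5, 4]].

P = [[4, -3, 3], [-4, -5, 4]]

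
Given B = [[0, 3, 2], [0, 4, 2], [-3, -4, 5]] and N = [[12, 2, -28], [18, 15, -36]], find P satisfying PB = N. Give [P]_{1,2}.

-2

Since B sits to the right of P, P = NB⁻¹.
det B = 6, so B⁻¹ = [[14/3, -23/6, -1/3], [-1, 1, 0], [2, -3/2, 0]].
P = NB⁻¹ = [[12, 2, -28], [18, 15, -36]] · [[14/3, -23/6, -1/3], [-1, 1, 0], [2, -3/2, 0]] = [[-2, -2, -4], [-3, 0, -6]].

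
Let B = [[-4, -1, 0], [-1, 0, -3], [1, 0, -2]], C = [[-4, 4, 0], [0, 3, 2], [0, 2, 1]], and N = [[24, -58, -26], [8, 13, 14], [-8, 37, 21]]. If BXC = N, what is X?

Isolating X: multiply by B⁻¹ from the left and C⁻¹ from the right, so X = B⁻¹NC⁻¹.
B has determinant 5; B⁻¹ = [[0, -2/5, 3/5], [-1, 8/5, -12/5], [0, -1/5, -1/5]].
C has determinant 4; C⁻¹ = [[-1/4, -1, 2], [0, -1, 2], [0, 2, -3]].
B⁻¹N = [[-8, 17, 7], [8, -10, -2], [0, -10, -7]].
X = (B⁻¹N)C⁻¹ = [[2, 5, -3], [-2, -2, 2], [0, -4, 1]].

X = [[2, 5, -3], [-2, -2, 2], [0, -4, 1]]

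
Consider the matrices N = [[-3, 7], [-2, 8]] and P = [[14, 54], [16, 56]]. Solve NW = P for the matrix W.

Left-multiplying both sides by N⁻¹ gives W = N⁻¹P.
N has determinant -10; N⁻¹ = [[-4/5, 7/10], [-1/5, 3/10]].
W = N⁻¹P = [[-4/5, 7/10], [-1/5, 3/10]] · [[14, 54], [16, 56]] = [[0, -4], [2, 6]].

W = [[0, -4], [2, 6]]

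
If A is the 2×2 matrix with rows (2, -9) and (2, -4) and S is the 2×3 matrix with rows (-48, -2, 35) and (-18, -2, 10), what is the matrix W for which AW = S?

Left-multiplying both sides by A⁻¹ gives W = A⁻¹S.
det A = 10; the adjugate gives A⁻¹ = [[-2/5, 9/10], [-1/5, 1/5]].
W = A⁻¹S = [[-2/5, 9/10], [-1/5, 1/5]] · [[-48, -2, 35], [-18, -2, 10]] = [[3, -1, -5], [6, 0, -5]].

W = [[3, -1, -5], [6, 0, -5]]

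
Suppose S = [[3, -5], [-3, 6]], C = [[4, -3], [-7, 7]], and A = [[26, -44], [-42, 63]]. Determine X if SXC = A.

X = [[-1, 2], [3, 4]]

Isolating X: multiply by S⁻¹ from the left and C⁻¹ from the right, so X = S⁻¹AC⁻¹.
S has determinant 3; S⁻¹ = [[2, 5/3], [1, 1]].
det C = 7, so C⁻¹ = [[1, 3/7], [1, 4/7]].
S⁻¹A = [[-18, 17], [-16, 19]].
X = (S⁻¹A)C⁻¹ = [[-1, 2], [3, 4]].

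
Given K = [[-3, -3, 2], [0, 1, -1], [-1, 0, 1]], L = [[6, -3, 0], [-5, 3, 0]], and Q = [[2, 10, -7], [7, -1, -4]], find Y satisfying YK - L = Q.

YK = Q + L = [[8, 7, -7], [2, 2, -4]].
Right-multiplying both sides by K⁻¹ gives Y = (Q + L)K⁻¹.
det K = -4, so K⁻¹ = [[-1/4, -3/4, -1/4], [-1/4, 1/4, 3/4], [-1/4, -3/4, 3/4]].
Y = (Q + L)K⁻¹ = [[-2, 1, -2], [0, 2, -2]].

Y = [[-2, 1, -2], [0, 2, -2]]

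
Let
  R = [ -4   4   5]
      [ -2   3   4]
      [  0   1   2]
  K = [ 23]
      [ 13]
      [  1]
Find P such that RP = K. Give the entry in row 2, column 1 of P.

3

R is on the left of P, so left-multiply by R⁻¹: P = R⁻¹K.
R has determinant -2; R⁻¹ = [[-1, 3/2, -1/2], [-2, 4, -3], [1, -2, 2]].
P = R⁻¹K = [[-1, 3/2, -1/2], [-2, 4, -3], [1, -2, 2]] · [[23], [13], [1]] = [[-4], [3], [-1]].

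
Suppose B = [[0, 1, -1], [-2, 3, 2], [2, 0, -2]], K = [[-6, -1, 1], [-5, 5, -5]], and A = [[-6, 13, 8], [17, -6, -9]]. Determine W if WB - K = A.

WB = A + K = [[-12, 12, 9], [12, -1, -14]].
Since B sits to the right of W, W = (A + K)B⁻¹.
B has determinant 6; B⁻¹ = [[-1, 1/3, 5/6], [0, 1/3, 1/3], [-1, 1/3, 1/3]].
W = (A + K)B⁻¹ = [[3, 3, -3], [2, -1, 5]].

W = [[3, 3, -3], [2, -1, 5]]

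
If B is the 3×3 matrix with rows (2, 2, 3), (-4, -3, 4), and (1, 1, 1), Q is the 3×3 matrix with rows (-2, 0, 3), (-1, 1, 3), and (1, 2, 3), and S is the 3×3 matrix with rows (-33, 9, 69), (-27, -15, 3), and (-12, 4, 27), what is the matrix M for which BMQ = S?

Isolating M: multiply by B⁻¹ from the left and Q⁻¹ from the right, so M = B⁻¹SQ⁻¹.
det B = -1; the adjugate gives B⁻¹ = [[7, -1, -17], [-8, 1, 20], [1, 0, -2]].
Q has determinant -3; Q⁻¹ = [[1, -2, 1], [-2, 3, -1], [1, -4/3, 2/3]].
B⁻¹S = [[0, 10, 21], [-3, -7, -9], [-9, 1, 15]].
M = (B⁻¹S)Q⁻¹ = [[1, 2, 4], [2, -3, -2], [4, 1, 0]].

M = [[1, 2, 4], [2, -3, -2], [4, 1, 0]]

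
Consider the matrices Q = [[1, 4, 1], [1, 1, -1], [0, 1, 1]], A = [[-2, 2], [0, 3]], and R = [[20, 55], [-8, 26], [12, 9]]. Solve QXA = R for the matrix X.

X = [[2, 3], [-2, 5], [-4, 2]]

Isolating X: multiply by Q⁻¹ from the left and A⁻¹ from the right, so X = Q⁻¹RA⁻¹.
det Q = -1, so Q⁻¹ = [[-2, 3, 5], [1, -1, -2], [-1, 1, 3]].
det A = -6; the adjugate gives A⁻¹ = [[-1/2, 1/3], [0, 1/3]].
Q⁻¹R = [[-4, 13], [4, 11], [8, -2]].
X = (Q⁻¹R)A⁻¹ = [[2, 3], [-2, 5], [-4, 2]].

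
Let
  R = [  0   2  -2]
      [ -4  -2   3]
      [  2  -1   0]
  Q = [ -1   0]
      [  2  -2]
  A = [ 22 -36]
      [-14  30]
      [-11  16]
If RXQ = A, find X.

X = [[0, -2], [5, 4], [-2, -5]]

Isolating X: multiply by R⁻¹ from the left and Q⁻¹ from the right, so X = R⁻¹AQ⁻¹.
det R = -4, so R⁻¹ = [[-3/4, -1/2, -1/2], [-3/2, -1, -2], [-2, -1, -2]].
det Q = 2; the adjugate gives Q⁻¹ = [[-1, 0], [-1, -1/2]].
R⁻¹A = [[-4, 4], [3, -8], [-8, 10]].
X = (R⁻¹A)Q⁻¹ = [[0, -2], [5, 4], [-2, -5]].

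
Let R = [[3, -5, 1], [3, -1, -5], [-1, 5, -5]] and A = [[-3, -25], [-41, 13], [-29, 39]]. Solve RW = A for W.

W = [[-6, 1], [-2, 5], [5, -3]]

Left-multiplying both sides by R⁻¹ gives W = R⁻¹A.
det R = 4; the adjugate gives R⁻¹ = [[15/2, -5, 13/2], [5, -7/2, 9/2], [7/2, -5/2, 3]].
W = R⁻¹A = [[15/2, -5, 13/2], [5, -7/2, 9/2], [7/2, -5/2, 3]] · [[-3, -25], [-41, 13], [-29, 39]] = [[-6, 1], [-2, 5], [5, -3]].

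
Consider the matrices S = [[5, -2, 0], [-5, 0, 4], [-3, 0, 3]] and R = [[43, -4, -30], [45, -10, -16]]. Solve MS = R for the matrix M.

Since S sits to the right of M, M = RS⁻¹.
det S = -6; the adjugate gives S⁻¹ = [[0, -1, 4/3], [-1/2, -5/2, 10/3], [0, -1, 5/3]].
M = RS⁻¹ = [[43, -4, -30], [45, -10, -16]] · [[0, -1, 4/3], [-1/2, -5/2, 10/3], [0, -1, 5/3]] = [[2, -3, -6], [5, -4, 0]].

M = [[2, -3, -6], [5, -4, 0]]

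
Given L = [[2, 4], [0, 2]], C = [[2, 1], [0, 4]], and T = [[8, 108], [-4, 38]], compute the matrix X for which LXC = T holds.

Left-multiply by L⁻¹ and right-multiply by C⁻¹: X = L⁻¹TC⁻¹.
det L = 4; the adjugate gives L⁻¹ = [[1/2, -1], [0, 1/2]].
C has determinant 8; C⁻¹ = [[1/2, -1/8], [0, 1/4]].
L⁻¹T = [[8, 16], [-2, 19]].
X = (L⁻¹T)C⁻¹ = [[4, 3], [-1, 5]].

X = [[4, 3], [-1, 5]]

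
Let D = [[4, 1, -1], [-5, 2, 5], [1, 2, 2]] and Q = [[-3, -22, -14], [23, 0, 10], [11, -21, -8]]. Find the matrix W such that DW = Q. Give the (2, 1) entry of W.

-1

Since D multiplies W on the left, W = D⁻¹Q.
det D = 3, so D⁻¹ = [[-2, -4/3, 7/3], [5, 3, -5], [-4, -7/3, 13/3]].
W = D⁻¹Q = [[-2, -4/3, 7/3], [5, 3, -5], [-4, -7/3, 13/3]] · [[-3, -22, -14], [23, 0, 10], [11, -21, -8]] = [[1, -5, -4], [-1, -5, 0], [6, -3, -2]].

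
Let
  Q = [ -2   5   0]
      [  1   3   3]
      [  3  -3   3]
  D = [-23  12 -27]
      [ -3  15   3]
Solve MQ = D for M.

Right-multiplying both sides by Q⁻¹ gives M = DQ⁻¹.
det Q = -6, so Q⁻¹ = [[-3, 5/2, -5/2], [-1, 1, -1], [2, -3/2, 11/6]].
M = DQ⁻¹ = [[-23, 12, -27], [-3, 15, 3]] · [[-3, 5/2, -5/2], [-1, 1, -1], [2, -3/2, 11/6]] = [[3, -5, -4], [0, 3, -2]].

M = [[3, -5, -4], [0, 3, -2]]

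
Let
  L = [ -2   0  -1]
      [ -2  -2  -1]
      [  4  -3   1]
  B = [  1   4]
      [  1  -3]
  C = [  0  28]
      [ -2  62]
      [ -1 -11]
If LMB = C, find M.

M = L⁻¹CB⁻¹ (apply L⁻¹ on the left and B⁻¹ on the right).
L has determinant -4; L⁻¹ = [[5/4, -3/4, 1/2], [1/2, -1/2, 0], [-7/2, 3/2, -1]].
B has determinant -7; B⁻¹ = [[3/7, 4/7], [1/7, -1/7]].
L⁻¹C = [[1, -17], [1, -17], [-2, 6]].
M = (L⁻¹C)B⁻¹ = [[-2, 3], [-2, 3], [0, -2]].

M = [[-2, 3], [-2, 3], [0, -2]]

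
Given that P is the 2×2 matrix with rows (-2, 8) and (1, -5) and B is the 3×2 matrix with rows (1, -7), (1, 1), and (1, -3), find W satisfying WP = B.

Right-multiplying both sides by P⁻¹ gives W = BP⁻¹.
det P = 2, so P⁻¹ = [[-5/2, -4], [-1/2, -1]].
W = BP⁻¹ = [[1, -7], [1, 1], [1, -3]] · [[-5/2, -4], [-1/2, -1]] = [[1, 3], [-3, -5], [-1, -1]].

W = [[1, 3], [-3, -5], [-1, -1]]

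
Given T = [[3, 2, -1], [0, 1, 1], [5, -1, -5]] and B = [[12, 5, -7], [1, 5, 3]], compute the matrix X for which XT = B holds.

Since T sits to the right of X, X = BT⁻¹.
det T = 3; the adjugate gives T⁻¹ = [[-4/3, 11/3, 1], [5/3, -10/3, -1], [-5/3, 13/3, 1]].
X = BT⁻¹ = [[12, 5, -7], [1, 5, 3]] · [[-4/3, 11/3, 1], [5/3, -10/3, -1], [-5/3, 13/3, 1]] = [[4, -3, 0], [2, 0, -1]].

X = [[4, -3, 0], [2, 0, -1]]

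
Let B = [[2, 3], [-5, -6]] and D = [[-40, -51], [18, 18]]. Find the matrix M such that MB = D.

Right-multiplying both sides by B⁻¹ gives M = DB⁻¹.
det B = 3; the adjugate gives B⁻¹ = [[-2, -1], [5/3, 2/3]].
M = DB⁻¹ = [[-40, -51], [18, 18]] · [[-2, -1], [5/3, 2/3]] = [[-5, 6], [-6, -6]].

M = [[-5, 6], [-6, -6]]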